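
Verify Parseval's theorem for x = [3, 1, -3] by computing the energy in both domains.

Time domain:
Σ|x[n]|² = |3|² + |1|² + |-3|² = 19.0000

Frequency domain:
(1/3)Σ|X[k]|² = (1/3)(|1|² + |4.0000-3.4641i|² + |4.0000+3.4641i|²) = (1/3)·57.0000 = 19.0000

Both sides agree, confirming Parseval's theorem.

Σ|x[n]|² = (1/N)Σ|X[k]|² = 19.0000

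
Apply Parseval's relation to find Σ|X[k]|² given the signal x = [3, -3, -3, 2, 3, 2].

Parseval: Σ|x[n]|² = (1/N)Σ|X[k]|², so Σ|X[k]|² = N·Σ|x[n]|² = 6·44.0000

Σ|X[k]|² = N·Σ|x[n]|² = 6·44.0000 = 264.0000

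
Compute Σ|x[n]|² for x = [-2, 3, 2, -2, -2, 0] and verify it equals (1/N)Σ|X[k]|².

Time domain:
Σ|x[n]|² = |-2|² + |3|² + |2|² + |-2|² + |-2|² + |0|² = 25.0000

Frequency domain:
(1/6)Σ|X[k]|² = (1/6)(|-1|² + |1.5000-6.0622i|² + |-5.5000+0.8660i|² + |-3|² + |-5.5000-0.8660i|² + |1.5000+6.0622i|²) = (1/6)·150.0000 = 25.0000

Both sides agree, confirming Parseval's theorem.

Σ|x[n]|² = (1/N)Σ|X[k]|² = 25.0000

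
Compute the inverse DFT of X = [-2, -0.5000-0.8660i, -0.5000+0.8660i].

x[n] = (1/3) Σ(k=0 to 2) X[k] · e^(2πikn/3)

Computing each x[n]:
x[0] = -1
x[1] = 0
x[2] = -1

x = [-1, 0, -1]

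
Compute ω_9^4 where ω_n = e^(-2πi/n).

ω_9^4 = e^(-2πi·4/9)
= cos(-2π·4/9) + i·sin(-2π·4/9)
= cos(-8π/9) + i·sin(-8π/9)

ω_9^4 = cos(-8π/9) + i·sin(-8π/9) = -0.9397-0.3420i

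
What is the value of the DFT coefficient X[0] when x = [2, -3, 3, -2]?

X[0] = Σ(n=0 to 3) x[n] · ω_4^0 = Σ x[n]
= (2) + (-3) + (3) + (-2)

X[0] = 0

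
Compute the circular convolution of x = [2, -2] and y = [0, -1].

(x ⊛ y)[n] = Σ(m=0 to 1) x[m] · y[(n-m) mod 2]

Computing each output sample:
(x ⊛ y)[0] = 2
(x ⊛ y)[1] = -2

x ⊛ y = [2, -2]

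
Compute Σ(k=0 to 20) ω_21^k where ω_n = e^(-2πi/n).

Sum of all nth roots of unity equals 0 for n > 1 (geometric series with r ≠ 1).

0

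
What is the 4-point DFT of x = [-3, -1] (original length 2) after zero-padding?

Original 2-point DFT: [-4, -2]
Zero-padded 4-point DFT provides frequency interpolation.

DFT_4([x, 0, ...]) = [-4, -3+1i, -2, -3-1i]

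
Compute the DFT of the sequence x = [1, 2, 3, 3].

X[k] = Σ(n=0 to 3) x[n] · ω_4^(nk)
where ω_4 = e^(-2πi/4)

Computing each X[k]:
X[0] = 9
X[1] = -2+1i
X[2] = -1
X[3] = -2-1i

X = [9, -2+1i, -1, -2-1i]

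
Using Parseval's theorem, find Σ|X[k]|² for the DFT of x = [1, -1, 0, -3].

Parseval: Σ|x[n]|² = (1/N)Σ|X[k]|², so Σ|X[k]|² = N·Σ|x[n]|² = 4·11.0000

Σ|X[k]|² = N·Σ|x[n]|² = 4·11.0000 = 44.0000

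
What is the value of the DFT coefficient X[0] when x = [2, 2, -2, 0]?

X[0] = Σ(n=0 to 3) x[n] · ω_4^0 = Σ x[n]
= (2) + (2) + (-2) + (0)

X[0] = 2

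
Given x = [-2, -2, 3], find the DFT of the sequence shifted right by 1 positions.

Time shift by 1: X_shifted[k] = ω_3^(1k) · X[k]
Shifted x = [3, -2, -2]

DFT(x[n-1]) = [-1, 5, 5]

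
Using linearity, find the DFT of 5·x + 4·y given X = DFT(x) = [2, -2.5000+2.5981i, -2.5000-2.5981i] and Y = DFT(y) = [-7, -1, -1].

By linearity: DFT(5x + 4y) = 5·DFT(x) + 4·DFT(y)
= 5·[2, -2.5000+2.5981i, -2.5000-2.5981i] + 4·[-7, -1, -1]

Computing element-wise:
Z[0] = 5·(2) + 4·(-7) = -18
Z[1] = 5·(-2.5000+2.5981i) + 4·(-1) = -16.5000+12.9905i
Z[2] = 5·(-2.5000-2.5981i) + 4·(-1) = -16.5000-12.9905i

DFT(5x + 4y) = 5·X + 4·Y = [-18, -16.5000+12.9905i, -16.5000-12.9905i]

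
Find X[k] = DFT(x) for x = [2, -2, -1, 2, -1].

X[k] = Σ(n=0 to 4) x[n] · ω_5^(nk)
where ω_5 = e^(-2πi/5)

Computing each X[k]:
X[0] = 0
X[1] = 0.2639+2.7144i
X[2] = 4.7361-2.2654i
X[3] = 4.7361+2.2654i
X[4] = 0.2639-2.7144i

X = [0, 0.2639+2.7144i, 4.7361-2.2654i, 4.7361+2.2654i, 0.2639-2.7144i]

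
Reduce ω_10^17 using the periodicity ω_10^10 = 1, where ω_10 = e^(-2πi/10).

Since ω_10^10 = 1, powers reduce modulo 10.
17 mod 10 = 7
So ω_10^17 = ω_10^7 = e^(-2πi·7/10)

ω_10^17 = ω_10^7 = -0.3090+0.9511i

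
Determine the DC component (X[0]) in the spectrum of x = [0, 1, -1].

X[0] = Σ(n=0 to 2) x[n] · ω_3^0 = Σ x[n]
= (0) + (1) + (-1)

X[0] = 0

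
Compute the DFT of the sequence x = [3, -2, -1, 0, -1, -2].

X[k] = Σ(n=0 to 5) x[n] · ω_6^(nk)
where ω_6 = e^(-2πi/6)

Computing each X[k]:
X[0] = -3
X[1] = 2
X[2] = 6
X[3] = 5
X[4] = 6
X[5] = 2

X = [-3, 2, 6, 5, 6, 2]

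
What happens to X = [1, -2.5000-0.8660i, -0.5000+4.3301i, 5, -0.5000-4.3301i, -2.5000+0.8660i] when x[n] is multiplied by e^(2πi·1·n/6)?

Modulation property: DFT(ω_6^(-1n)·x[n]) = X[(k-1) mod 6], so circularly shift X by 1 positions.

X[k-1] = [-2.5000+0.8660i, 1, -2.5000-0.8660i, -0.5000+4.3301i, 5, -0.5000-4.3301i]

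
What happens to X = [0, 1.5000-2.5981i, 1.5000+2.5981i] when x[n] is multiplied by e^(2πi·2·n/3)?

Modulation property: DFT(ω_3^(-2n)·x[n]) = X[(k-2) mod 3], so circularly shift X by 2 positions.

X[k-2] = [1.5000-2.5981i, 1.5000+2.5981i, 0]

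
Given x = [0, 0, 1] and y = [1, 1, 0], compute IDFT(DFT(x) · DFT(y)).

(x ⊛ y)[n] = Σ(m=0 to 2) x[m] · y[(n-m) mod 3]

Computing each output sample:
(x ⊛ y)[0] = 1
(x ⊛ y)[1] = 0
(x ⊛ y)[2] = 1

x ⊛ y = [1, 0, 1]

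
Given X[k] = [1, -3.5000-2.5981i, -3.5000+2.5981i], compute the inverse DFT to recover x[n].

x[n] = (1/3) Σ(k=0 to 2) X[k] · e^(2πikn/3)

Computing each x[n]:
x[0] = -2
x[1] = 3
x[2] = 0

x = [-2, 3, 0]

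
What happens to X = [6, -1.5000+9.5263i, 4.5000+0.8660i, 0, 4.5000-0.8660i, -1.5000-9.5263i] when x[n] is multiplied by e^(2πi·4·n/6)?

Modulation property: DFT(ω_6^(-4n)·x[n]) = X[(k-4) mod 6], so circularly shift X by 4 positions.

X[k-4] = [4.5000+0.8660i, 0, 4.5000-0.8660i, -1.5000-9.5263i, 6, -1.5000+9.5263i]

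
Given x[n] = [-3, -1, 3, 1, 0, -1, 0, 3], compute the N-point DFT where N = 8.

X[k] = Σ(n=0 to 7) x[n] · ω_8^(nk)
where ω_8 = e^(-2πi/8)

Computing each X[k]:
X[0] = 2
X[1] = -1.5858-1.5858i
X[2] = -6+6i
X[3] = -4.4142+4.4142i
X[4] = -2
X[5] = -4.4142-4.4142i
X[6] = -6-6i
X[7] = -1.5858+1.5858i

X = [2, -1.5858-1.5858i, -6+6i, -4.4142+4.4142i, -2, -4.4142-4.4142i, -6-6i, -1.5858+1.5858i]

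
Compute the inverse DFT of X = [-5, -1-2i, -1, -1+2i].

x[n] = (1/4) Σ(k=0 to 3) X[k] · e^(2πikn/4)

Computing each x[n]:
x[0] = -2
x[1] = 0
x[2] = -1
x[3] = -2

x = [-2, 0, -1, -2]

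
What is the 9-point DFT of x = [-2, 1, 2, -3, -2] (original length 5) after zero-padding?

Original 5-point DFT: [-4, -1.5000-5.7921i, -1.5000+2.9919i, -1.5000-2.9919i, -1.5000+5.7921i]
Zero-padded 9-point DFT provides frequency interpolation.

DFT_9([x, 0, ...]) = [-4, 2.4927+0.6697i, -3.7378-5.5525i, -5.5000+2.5981i, -0.2549+1.5720i, -0.2549-1.5720i, -5.5000-2.5981i, -3.7378+5.5525i, 2.4927-0.6697i]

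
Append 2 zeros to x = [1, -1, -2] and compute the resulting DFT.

Original 3-point DFT: [-2, 2.5000-0.8660i, 2.5000+0.8660i]
Zero-padded 5-point DFT provides frequency interpolation.

DFT_5([x, 0, ...]) = [-2, 2.3090+2.1266i, 1.1910-1.3143i, 1.1910+1.3143i, 2.3090-2.1266i]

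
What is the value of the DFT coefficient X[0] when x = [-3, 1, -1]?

X[0] = Σ(n=0 to 2) x[n] · ω_3^0 = Σ x[n]
= (-3) + (1) + (-1)

X[0] = -3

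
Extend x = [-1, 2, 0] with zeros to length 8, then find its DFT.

Original 3-point DFT: [1, -2.0000-1.7321i, -2.0000+1.7321i]
Zero-padded 8-point DFT provides frequency interpolation.

DFT_8([x, 0, ...]) = [1, 0.4142-1.4142i, -1-2i, -2.4142-1.4142i, -3, -2.4142+1.4142i, -1+2i, 0.4142+1.4142i]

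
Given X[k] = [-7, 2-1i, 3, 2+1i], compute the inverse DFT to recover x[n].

x[n] = (1/4) Σ(k=0 to 3) X[k] · e^(2πikn/4)

Computing each x[n]:
x[0] = 0
x[1] = -2
x[2] = -2
x[3] = -3

x = [0, -2, -2, -3]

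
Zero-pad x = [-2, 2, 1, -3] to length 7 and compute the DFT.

Original 4-point DFT: [-2, -3-5i, 0, -3+5i]
Zero-padded 7-point DFT provides frequency interpolation.

DFT_7([x, 0, ...]) = [-2, 1.7274-1.2369i, -5.2165-3.8615i, -2.5109+2.8388i, -2.5109-2.8388i, -5.2165+3.8615i, 1.7274+1.2369i]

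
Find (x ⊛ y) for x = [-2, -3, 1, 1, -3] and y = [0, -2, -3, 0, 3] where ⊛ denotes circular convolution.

(x ⊛ y)[n] = Σ(m=0 to 4) x[m] · y[(n-m) mod 5]

Computing each output sample:
(x ⊛ y)[0] = -6
(x ⊛ y)[1] = 16
(x ⊛ y)[2] = 15
(x ⊛ y)[3] = -2
(x ⊛ y)[4] = -11

x ⊛ y = [-6, 16, 15, -2, -11]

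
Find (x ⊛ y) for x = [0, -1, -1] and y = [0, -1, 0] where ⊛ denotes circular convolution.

(x ⊛ y)[n] = Σ(m=0 to 2) x[m] · y[(n-m) mod 3]

Computing each output sample:
(x ⊛ y)[0] = 1
(x ⊛ y)[1] = 0
(x ⊛ y)[2] = 1

x ⊛ y = [1, 0, 1]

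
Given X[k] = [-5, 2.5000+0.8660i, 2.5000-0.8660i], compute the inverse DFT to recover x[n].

x[n] = (1/3) Σ(k=0 to 2) X[k] · e^(2πikn/3)

Computing each x[n]:
x[0] = 0
x[1] = -3
x[2] = -2

x = [0, -3, -2]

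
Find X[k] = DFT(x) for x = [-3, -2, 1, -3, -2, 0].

X[k] = Σ(n=0 to 5) x[n] · ω_6^(nk)
where ω_6 = e^(-2πi/6)

Computing each X[k]:
X[0] = -9
X[1] = -0.5000-0.8660i
X[2] = -4.5000+4.3301i
X[3] = 1
X[4] = -4.5000-4.3301i
X[5] = -0.5000+0.8660i

X = [-9, -0.5000-0.8660i, -4.5000+4.3301i, 1, -4.5000-4.3301i, -0.5000+0.8660i]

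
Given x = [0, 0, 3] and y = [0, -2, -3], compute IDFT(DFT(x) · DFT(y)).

(x ⊛ y)[n] = Σ(m=0 to 2) x[m] · y[(n-m) mod 3]

Computing each output sample:
(x ⊛ y)[0] = -6
(x ⊛ y)[1] = -9
(x ⊛ y)[2] = 0

x ⊛ y = [-6, -9, 0]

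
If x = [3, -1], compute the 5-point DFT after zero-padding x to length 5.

Original 2-point DFT: [2, 4]
Zero-padded 5-point DFT provides frequency interpolation.

DFT_5([x, 0, ...]) = [2, 2.6910+0.9511i, 3.8090+0.5878i, 3.8090-0.5878i, 2.6910-0.9511i]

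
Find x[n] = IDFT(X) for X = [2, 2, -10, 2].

x[n] = (1/4) Σ(k=0 to 3) X[k] · e^(2πikn/4)

Computing each x[n]:
x[0] = -1
x[1] = 3
x[2] = -3
x[3] = 3

x = [-1, 3, -3, 3]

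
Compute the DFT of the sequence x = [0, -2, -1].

X[k] = Σ(n=0 to 2) x[n] · ω_3^(nk)
where ω_3 = e^(-2πi/3)

Computing each X[k]:
X[0] = -3
X[1] = 1.5000+0.8660i
X[2] = 1.5000-0.8660i

X = [-3, 1.5000+0.8660i, 1.5000-0.8660i]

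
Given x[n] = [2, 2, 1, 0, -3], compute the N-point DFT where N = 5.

X[k] = Σ(n=0 to 4) x[n] · ω_5^(nk)
where ω_5 = e^(-2πi/5)

Computing each X[k]:
X[0] = 2
X[1] = 0.8820-5.3431i
X[2] = 3.1180-1.9879i
X[3] = 3.1180+1.9879i
X[4] = 0.8820+5.3431i

X = [2, 0.8820-5.3431i, 3.1180-1.9879i, 3.1180+1.9879i, 0.8820+5.3431i]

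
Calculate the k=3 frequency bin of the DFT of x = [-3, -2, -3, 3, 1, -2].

X[3] = Σ(n=0 to 5) x[n] · ω_6^(3n) where ω_6 = e^(-2πi/6)
= (-3)·ω_6^0 + (-2)·ω_6^3 + (-3)·ω_6^6 + (3)·ω_6^9 + (1)·ω_6^12 + (-2)·ω_6^15

X[3] = -4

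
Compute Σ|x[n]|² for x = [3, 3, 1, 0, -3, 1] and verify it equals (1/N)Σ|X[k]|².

Time domain:
Σ|x[n]|² = |3|² + |3|² + |1|² + |0|² + |-3|² + |1|² = 29.0000

Frequency domain:
(1/6)Σ|X[k]|² = (1/6)(|5|² + |6.0000-5.1962i|² + |2.0000+1.7321i|² + |-3|² + |2.0000-1.7321i|² + |6.0000+5.1962i|²) = (1/6)·174.0000 = 29.0000

Both sides agree, confirming Parseval's theorem.

Σ|x[n]|² = (1/N)Σ|X[k]|² = 29.0000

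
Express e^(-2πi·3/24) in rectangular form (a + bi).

ω_24^3 = e^(-2πi·3/24)
= cos(-2π·3/24) + i·sin(-2π·3/24)
= cos(-6π/24) + i·sin(-6π/24)

ω_24^3 = cos(-6π/24) + i·sin(-6π/24) = 0.7071-0.7071i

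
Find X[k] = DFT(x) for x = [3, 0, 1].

X[k] = Σ(n=0 to 2) x[n] · ω_3^(nk)
where ω_3 = e^(-2πi/3)

Computing each X[k]:
X[0] = 4
X[1] = 2.5000+0.8660i
X[2] = 2.5000-0.8660i

X = [4, 2.5000+0.8660i, 2.5000-0.8660i]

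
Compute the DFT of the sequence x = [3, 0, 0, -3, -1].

X[k] = Σ(n=0 to 4) x[n] · ω_5^(nk)
where ω_5 = e^(-2πi/5)

Computing each X[k]:
X[0] = -1
X[1] = 5.1180-2.7144i
X[2] = 2.8820+2.2654i
X[3] = 2.8820-2.2654i
X[4] = 5.1180+2.7144i

X = [-1, 5.1180-2.7144i, 2.8820+2.2654i, 2.8820-2.2654i, 5.1180+2.7144i]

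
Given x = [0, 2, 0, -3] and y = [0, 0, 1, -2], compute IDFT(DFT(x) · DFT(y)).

(x ⊛ y)[n] = Σ(m=0 to 3) x[m] · y[(n-m) mod 4]

Computing each output sample:
(x ⊛ y)[0] = -4
(x ⊛ y)[1] = -3
(x ⊛ y)[2] = 6
(x ⊛ y)[3] = 2

x ⊛ y = [-4, -3, 6, 2]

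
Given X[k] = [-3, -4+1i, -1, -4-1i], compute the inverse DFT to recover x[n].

x[n] = (1/4) Σ(k=0 to 3) X[k] · e^(2πikn/4)

Computing each x[n]:
x[0] = -3
x[1] = -1
x[2] = 1
x[3] = 0

x = [-3, -1, 1, 0]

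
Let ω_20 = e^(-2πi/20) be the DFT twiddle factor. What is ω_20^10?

ω_20^10 = e^(-2πi·10/20)
= cos(-2π·10/20) + i·sin(-2π·10/20)
= cos(-20π/20) + i·sin(-20π/20)

ω_20^10 = cos(-20π/20) + i·sin(-20π/20) = -1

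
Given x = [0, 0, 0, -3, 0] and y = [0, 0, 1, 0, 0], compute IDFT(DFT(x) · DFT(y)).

(x ⊛ y)[n] = Σ(m=0 to 4) x[m] · y[(n-m) mod 5]

Computing each output sample:
(x ⊛ y)[0] = -3
(x ⊛ y)[1] = 0
(x ⊛ y)[2] = 0
(x ⊛ y)[3] = 0
(x ⊛ y)[4] = 0

x ⊛ y = [-3, 0, 0, 0, 0]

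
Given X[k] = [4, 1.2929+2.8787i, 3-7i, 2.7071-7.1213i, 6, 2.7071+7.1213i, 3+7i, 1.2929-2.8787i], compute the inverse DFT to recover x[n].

x[n] = (1/8) Σ(k=0 to 7) X[k] · e^(2πikn/8)

Computing each x[n]:
x[0] = 3
x[1] = 2
x[2] = -2
x[3] = -1
x[4] = 1
x[5] = 1
x[6] = 3
x[7] = -3

x = [3, 2, -2, -1, 1, 1, 3, -3]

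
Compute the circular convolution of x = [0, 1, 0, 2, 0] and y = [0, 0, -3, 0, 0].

(x ⊛ y)[n] = Σ(m=0 to 4) x[m] · y[(n-m) mod 5]

Computing each output sample:
(x ⊛ y)[0] = -6
(x ⊛ y)[1] = 0
(x ⊛ y)[2] = 0
(x ⊛ y)[3] = -3
(x ⊛ y)[4] = 0

x ⊛ y = [-6, 0, 0, -3, 0]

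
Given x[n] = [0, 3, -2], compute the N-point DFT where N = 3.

X[k] = Σ(n=0 to 2) x[n] · ω_3^(nk)
where ω_3 = e^(-2πi/3)

Computing each X[k]:
X[0] = 1
X[1] = -0.5000-4.3301i
X[2] = -0.5000+4.3301i

X = [1, -0.5000-4.3301i, -0.5000+4.3301i]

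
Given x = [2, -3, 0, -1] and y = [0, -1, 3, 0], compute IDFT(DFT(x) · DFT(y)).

(x ⊛ y)[n] = Σ(m=0 to 3) x[m] · y[(n-m) mod 4]

Computing each output sample:
(x ⊛ y)[0] = 1
(x ⊛ y)[1] = -5
(x ⊛ y)[2] = 9
(x ⊛ y)[3] = -9

x ⊛ y = [1, -5, 9, -9]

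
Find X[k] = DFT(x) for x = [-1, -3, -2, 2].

X[k] = Σ(n=0 to 3) x[n] · ω_4^(nk)
where ω_4 = e^(-2πi/4)

Computing each X[k]:
X[0] = -4
X[1] = 1+5i
X[2] = -2
X[3] = 1-5i

X = [-4, 1+5i, -2, 1-5i]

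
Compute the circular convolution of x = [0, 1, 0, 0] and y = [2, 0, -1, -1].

(x ⊛ y)[n] = Σ(m=0 to 3) x[m] · y[(n-m) mod 4]

Computing each output sample:
(x ⊛ y)[0] = -1
(x ⊛ y)[1] = 2
(x ⊛ y)[2] = 0
(x ⊛ y)[3] = -1

x ⊛ y = [-1, 2, 0, -1]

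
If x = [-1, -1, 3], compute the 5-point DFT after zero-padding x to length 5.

Original 3-point DFT: [1, -2.0000+3.4641i, -2.0000-3.4641i]
Zero-padded 5-point DFT provides frequency interpolation.

DFT_5([x, 0, ...]) = [1, -3.7361-0.8123i, 0.7361+3.4410i, 0.7361-3.4410i, -3.7361+0.8123i]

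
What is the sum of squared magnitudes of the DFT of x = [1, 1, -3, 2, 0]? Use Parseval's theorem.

Parseval: Σ|x[n]|² = (1/N)Σ|X[k]|², so Σ|X[k]|² = N·Σ|x[n]|² = 5·15.0000

Σ|X[k]|² = N·Σ|x[n]|² = 5·15.0000 = 75.0000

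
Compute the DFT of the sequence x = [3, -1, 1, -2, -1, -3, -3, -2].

X[k] = Σ(n=0 to 7) x[n] · ω_8^(nk)
where ω_8 = e^(-2πi/8)

Computing each X[k]:
X[0] = -8
X[1] = 5.4142-5.4142i
X[2] = 4
X[3] = 2.5858+2.5858i
X[4] = 8
X[5] = 2.5858-2.5858i
X[6] = 4
X[7] = 5.4142+5.4142i

X = [-8, 5.4142-5.4142i, 4, 2.5858+2.5858i, 8, 2.5858-2.5858i, 4, 5.4142+5.4142i]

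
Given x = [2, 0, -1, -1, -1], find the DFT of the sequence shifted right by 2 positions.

Time shift by 2: X_shifted[k] = ω_5^(2k) · X[k]
Shifted x = [-1, -1, 2, 0, -1]

DFT(x[n-2]) = [-1, -3.2361-1.1756i, 1.2361+1.9021i, 1.2361-1.9021i, -3.2361+1.1756i]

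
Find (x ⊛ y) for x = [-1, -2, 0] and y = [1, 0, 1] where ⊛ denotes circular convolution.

(x ⊛ y)[n] = Σ(m=0 to 2) x[m] · y[(n-m) mod 3]

Computing each output sample:
(x ⊛ y)[0] = -3
(x ⊛ y)[1] = -2
(x ⊛ y)[2] = -1

x ⊛ y = [-3, -2, -1]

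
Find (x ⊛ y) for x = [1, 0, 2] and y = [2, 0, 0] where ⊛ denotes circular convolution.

(x ⊛ y)[n] = Σ(m=0 to 2) x[m] · y[(n-m) mod 3]

Computing each output sample:
(x ⊛ y)[0] = 2
(x ⊛ y)[1] = 0
(x ⊛ y)[2] = 4

x ⊛ y = [2, 0, 4]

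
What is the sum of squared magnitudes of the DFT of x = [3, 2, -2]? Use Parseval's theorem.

Parseval: Σ|x[n]|² = (1/N)Σ|X[k]|², so Σ|X[k]|² = N·Σ|x[n]|² = 3·17.0000

Σ|X[k]|² = N·Σ|x[n]|² = 3·17.0000 = 51.0000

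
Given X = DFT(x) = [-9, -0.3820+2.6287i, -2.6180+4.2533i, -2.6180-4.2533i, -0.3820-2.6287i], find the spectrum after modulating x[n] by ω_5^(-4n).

Modulation property: DFT(ω_5^(-4n)·x[n]) = X[(k-4) mod 5], so circularly shift X by 4 positions.

X[k-4] = [-0.3820+2.6287i, -2.6180+4.2533i, -2.6180-4.2533i, -0.3820-2.6287i, -9]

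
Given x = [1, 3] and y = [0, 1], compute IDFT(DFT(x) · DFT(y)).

(x ⊛ y)[n] = Σ(m=0 to 1) x[m] · y[(n-m) mod 2]

Computing each output sample:
(x ⊛ y)[0] = 3
(x ⊛ y)[1] = 1

x ⊛ y = [3, 1]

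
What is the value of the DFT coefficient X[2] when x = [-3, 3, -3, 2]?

X[2] = Σ(n=0 to 3) x[n] · ω_4^(2n) where ω_4 = e^(-2πi/4)
= (-3)·ω_4^0 + (3)·ω_4^2 + (-3)·ω_4^4 + (2)·ω_4^6

X[2] = -11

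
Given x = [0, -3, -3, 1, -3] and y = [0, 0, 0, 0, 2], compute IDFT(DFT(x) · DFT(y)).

(x ⊛ y)[n] = Σ(m=0 to 4) x[m] · y[(n-m) mod 5]

Computing each output sample:
(x ⊛ y)[0] = -6
(x ⊛ y)[1] = -6
(x ⊛ y)[2] = 2
(x ⊛ y)[3] = -6
(x ⊛ y)[4] = 0

x ⊛ y = [-6, -6, 2, -6, 0]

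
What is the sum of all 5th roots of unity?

Sum of all nth roots of unity equals 0 for n > 1 (geometric series with r ≠ 1).

0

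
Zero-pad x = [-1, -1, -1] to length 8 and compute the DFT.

Original 3-point DFT: [-3, 0, 0]
Zero-padded 8-point DFT provides frequency interpolation.

DFT_8([x, 0, ...]) = [-3, -1.7071+1.7071i, 1i, -0.2929-0.2929i, -1, -0.2929+0.2929i, -1i, -1.7071-1.7071i]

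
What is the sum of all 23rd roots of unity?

Sum of all nth roots of unity equals 0 for n > 1 (geometric series with r ≠ 1).

0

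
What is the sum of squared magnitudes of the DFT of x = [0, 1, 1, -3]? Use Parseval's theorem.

Parseval: Σ|x[n]|² = (1/N)Σ|X[k]|², so Σ|X[k]|² = N·Σ|x[n]|² = 4·11.0000

Σ|X[k]|² = N·Σ|x[n]|² = 4·11.0000 = 44.0000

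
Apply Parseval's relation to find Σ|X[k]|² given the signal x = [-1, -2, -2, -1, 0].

Parseval: Σ|x[n]|² = (1/N)Σ|X[k]|², so Σ|X[k]|² = N·Σ|x[n]|² = 5·10.0000

Σ|X[k]|² = N·Σ|x[n]|² = 5·10.0000 = 50.0000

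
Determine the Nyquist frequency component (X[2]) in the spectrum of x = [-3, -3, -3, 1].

X[2] = Σ(n=0 to 3) x[n] · ω_4^(2n) where ω_4 = e^(-2πi/4)
= (-3)·ω_4^0 + (-3)·ω_4^2 + (-3)·ω_4^4 + (1)·ω_4^6

X[2] = -4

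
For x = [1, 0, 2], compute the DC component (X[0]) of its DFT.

X[0] = Σ(n=0 to 2) x[n] · ω_3^0 = Σ x[n]
= (1) + (0) + (2)

X[0] = 3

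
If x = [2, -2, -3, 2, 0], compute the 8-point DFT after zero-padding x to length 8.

Original 5-point DFT: [-1, 2.1910+4.8410i, 3.3090-3.5797i, 3.3090+3.5797i, 2.1910-4.8410i]
Zero-padded 8-point DFT provides frequency interpolation.

DFT_8([x, 0, ...]) = [-1, -0.8284+3.0000i, 5+4i, 4.8284-3.0000i, -1, 4.8284+3.0000i, 5-4i, -0.8284-3.0000i]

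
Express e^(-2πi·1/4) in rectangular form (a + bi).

ω_4^1 = e^(-2πi·1/4)
= cos(-2π·1/4) + i·sin(-2π·1/4)
= cos(-2π/4) + i·sin(-2π/4)

ω_4^1 = cos(-2π/4) + i·sin(-2π/4) = -1i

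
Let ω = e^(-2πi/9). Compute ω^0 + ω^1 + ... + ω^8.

Sum of all nth roots of unity equals 0 for n > 1 (geometric series with r ≠ 1).

0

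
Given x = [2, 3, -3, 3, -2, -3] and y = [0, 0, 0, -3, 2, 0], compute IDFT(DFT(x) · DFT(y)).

(x ⊛ y)[n] = Σ(m=0 to 5) x[m] · y[(n-m) mod 6]

Computing each output sample:
(x ⊛ y)[0] = -15
(x ⊛ y)[1] = 12
(x ⊛ y)[2] = 5
(x ⊛ y)[3] = -12
(x ⊛ y)[4] = -5
(x ⊛ y)[5] = 15

x ⊛ y = [-15, 12, 5, -12, -5, 15]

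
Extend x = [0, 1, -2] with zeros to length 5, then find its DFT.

Original 3-point DFT: [-1, 0.5000-2.5981i, 0.5000+2.5981i]
Zero-padded 5-point DFT provides frequency interpolation.

DFT_5([x, 0, ...]) = [-1, 1.9271+0.2245i, -1.4271-2.4899i, -1.4271+2.4899i, 1.9271-0.2245i]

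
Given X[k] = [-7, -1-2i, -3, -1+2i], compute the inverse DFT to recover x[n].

x[n] = (1/4) Σ(k=0 to 3) X[k] · e^(2πikn/4)

Computing each x[n]:
x[0] = -3
x[1] = 0
x[2] = -2
x[3] = -2

x = [-3, 0, -2, -2]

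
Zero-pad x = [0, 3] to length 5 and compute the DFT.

Original 2-point DFT: [3, -3]
Zero-padded 5-point DFT provides frequency interpolation.

DFT_5([x, 0, ...]) = [3, 0.9271-2.8532i, -2.4271-1.7634i, -2.4271+1.7634i, 0.9271+2.8532i]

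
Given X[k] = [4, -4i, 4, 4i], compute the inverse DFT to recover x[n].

x[n] = (1/4) Σ(k=0 to 3) X[k] · e^(2πikn/4)

Computing each x[n]:
x[0] = 2
x[1] = 2
x[2] = 2
x[3] = -2

x = [2, 2, 2, -2]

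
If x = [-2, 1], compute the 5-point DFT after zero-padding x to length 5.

Original 2-point DFT: [-1, -3]
Zero-padded 5-point DFT provides frequency interpolation.

DFT_5([x, 0, ...]) = [-1, -1.6910-0.9511i, -2.8090-0.5878i, -2.8090+0.5878i, -1.6910+0.9511i]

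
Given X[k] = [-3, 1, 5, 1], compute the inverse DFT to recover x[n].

x[n] = (1/4) Σ(k=0 to 3) X[k] · e^(2πikn/4)

Computing each x[n]:
x[0] = 1
x[1] = -2
x[2] = 0
x[3] = -2

x = [1, -2, 0, -2]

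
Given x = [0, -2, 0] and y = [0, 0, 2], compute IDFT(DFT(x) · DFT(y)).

(x ⊛ y)[n] = Σ(m=0 to 2) x[m] · y[(n-m) mod 3]

Computing each output sample:
(x ⊛ y)[0] = -4
(x ⊛ y)[1] = 0
(x ⊛ y)[2] = 0

x ⊛ y = [-4, 0, 0]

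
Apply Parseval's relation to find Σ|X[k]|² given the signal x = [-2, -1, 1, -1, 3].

Parseval: Σ|x[n]|² = (1/N)Σ|X[k]|², so Σ|X[k]|² = N·Σ|x[n]|² = 5·16.0000

Σ|X[k]|² = N·Σ|x[n]|² = 5·16.0000 = 80.0000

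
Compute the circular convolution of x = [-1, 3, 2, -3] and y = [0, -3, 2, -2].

(x ⊛ y)[n] = Σ(m=0 to 3) x[m] · y[(n-m) mod 4]

Computing each output sample:
(x ⊛ y)[0] = 7
(x ⊛ y)[1] = -7
(x ⊛ y)[2] = -5
(x ⊛ y)[3] = 2

x ⊛ y = [7, -7, -5, 2]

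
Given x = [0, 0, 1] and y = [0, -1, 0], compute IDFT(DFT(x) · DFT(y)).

(x ⊛ y)[n] = Σ(m=0 to 2) x[m] · y[(n-m) mod 3]

Computing each output sample:
(x ⊛ y)[0] = -1
(x ⊛ y)[1] = 0
(x ⊛ y)[2] = 0

x ⊛ y = [-1, 0, 0]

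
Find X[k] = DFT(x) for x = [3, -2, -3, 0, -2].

X[k] = Σ(n=0 to 4) x[n] · ω_5^(nk)
where ω_5 = e^(-2πi/5)

Computing each X[k]:
X[0] = -4
X[1] = 4.1910+1.7634i
X[2] = 5.3090-2.8532i
X[3] = 5.3090+2.8532i
X[4] = 4.1910-1.7634i

X = [-4, 4.1910+1.7634i, 5.3090-2.8532i, 5.3090+2.8532i, 4.1910-1.7634i]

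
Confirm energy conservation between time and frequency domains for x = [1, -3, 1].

Time domain:
Σ|x[n]|² = |1|² + |-3|² + |1|² = 11.0000

Frequency domain:
(1/3)Σ|X[k]|² = (1/3)(|-1|² + |2.0000+3.4641i|² + |2.0000-3.4641i|²) = (1/3)·33.0000 = 11.0000

Both sides agree, confirming Parseval's theorem.

Σ|x[n]|² = (1/N)Σ|X[k]|² = 11.0000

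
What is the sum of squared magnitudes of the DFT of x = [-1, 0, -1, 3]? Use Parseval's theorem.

Parseval: Σ|x[n]|² = (1/N)Σ|X[k]|², so Σ|X[k]|² = N·Σ|x[n]|² = 4·11.0000

Σ|X[k]|² = N·Σ|x[n]|² = 4·11.0000 = 44.0000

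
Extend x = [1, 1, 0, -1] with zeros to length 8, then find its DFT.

Original 4-point DFT: [1, 1-2i, 1, 1+2i]
Zero-padded 8-point DFT provides frequency interpolation.

DFT_8([x, 0, ...]) = [1, 2.4142, 1-2i, -0.4142, 1, -0.4142, 1+2i, 2.4142]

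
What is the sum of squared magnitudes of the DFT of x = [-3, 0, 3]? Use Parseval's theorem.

Parseval: Σ|x[n]|² = (1/N)Σ|X[k]|², so Σ|X[k]|² = N·Σ|x[n]|² = 3·18.0000

Σ|X[k]|² = N·Σ|x[n]|² = 3·18.0000 = 54.0000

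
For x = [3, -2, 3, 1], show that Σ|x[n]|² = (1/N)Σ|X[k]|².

Time domain:
Σ|x[n]|² = |3|² + |-2|² + |3|² + |1|² = 23.0000

Frequency domain:
(1/4)Σ|X[k]|² = (1/4)(|5|² + |3i|² + |7|² + |-3i|²) = (1/4)·92.0000 = 23.0000

Both sides agree, confirming Parseval's theorem.

Σ|x[n]|² = (1/N)Σ|X[k]|² = 23.0000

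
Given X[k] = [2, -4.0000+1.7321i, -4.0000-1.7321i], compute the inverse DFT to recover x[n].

x[n] = (1/3) Σ(k=0 to 2) X[k] · e^(2πikn/3)

Computing each x[n]:
x[0] = -2
x[1] = 1
x[2] = 3

x = [-2, 1, 3]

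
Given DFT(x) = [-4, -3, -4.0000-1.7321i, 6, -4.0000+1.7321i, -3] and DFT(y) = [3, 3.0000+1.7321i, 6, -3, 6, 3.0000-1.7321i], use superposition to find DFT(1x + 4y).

By linearity: DFT(1x + 4y) = 1·DFT(x) + 4·DFT(y)
= 1·[-4, -3, -4.0000-1.7321i, 6, -4.0000+1.7321i, -3] + 4·[3, 3.0000+1.7321i, 6, -3, 6, 3.0000-1.7321i]

Computing element-wise:
Z[0] = 1·(-4) + 4·(3) = 8
Z[1] = 1·(-3) + 4·(3.0000+1.7321i) = 9.0000+6.9284i
Z[2] = 1·(-4.0000-1.7321i) + 4·(6) = 20.0000-1.7321i
Z[3] = 1·(6) + 4·(-3) = -6
Z[4] = 1·(-4.0000+1.7321i) + 4·(6) = 20.0000+1.7321i
Z[5] = 1·(-3) + 4·(3.0000-1.7321i) = 9.0000-6.9284i

DFT(1x + 4y) = 1·X + 4·Y = [8, 9.0000+6.9284i, 20.0000-1.7321i, -6, 20.0000+1.7321i, 9.0000-6.9284i]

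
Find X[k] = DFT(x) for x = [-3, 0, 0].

X[k] = Σ(n=0 to 2) x[n] · ω_3^(nk)
where ω_3 = e^(-2πi/3)

Computing each X[k]:
X[0] = -3
X[1] = -3
X[2] = -3

X = [-3, -3, -3]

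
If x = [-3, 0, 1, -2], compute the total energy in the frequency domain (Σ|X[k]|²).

Parseval: Σ|x[n]|² = (1/N)Σ|X[k]|², so Σ|X[k]|² = N·Σ|x[n]|² = 4·14.0000

Σ|X[k]|² = N·Σ|x[n]|² = 4·14.0000 = 56.0000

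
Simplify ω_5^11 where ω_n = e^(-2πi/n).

Since ω_5^5 = 1, powers reduce modulo 5.
11 mod 5 = 1
So ω_5^11 = ω_5^1 = e^(-2πi·1/5)

ω_5^11 = ω_5^1 = 0.3090-0.9511i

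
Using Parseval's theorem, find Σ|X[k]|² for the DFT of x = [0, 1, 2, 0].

Parseval: Σ|x[n]|² = (1/N)Σ|X[k]|², so Σ|X[k]|² = N·Σ|x[n]|² = 4·5.0000

Σ|X[k]|² = N·Σ|x[n]|² = 4·5.0000 = 20.0000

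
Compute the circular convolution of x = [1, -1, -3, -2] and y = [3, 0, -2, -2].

(x ⊛ y)[n] = Σ(m=0 to 3) x[m] · y[(n-m) mod 4]

Computing each output sample:
(x ⊛ y)[0] = 11
(x ⊛ y)[1] = 7
(x ⊛ y)[2] = -7
(x ⊛ y)[3] = -6

x ⊛ y = [11, 7, -7, -6]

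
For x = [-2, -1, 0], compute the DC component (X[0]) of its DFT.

X[0] = Σ(n=0 to 2) x[n] · ω_3^0 = Σ x[n]
= (-2) + (-1) + (0)

X[0] = -3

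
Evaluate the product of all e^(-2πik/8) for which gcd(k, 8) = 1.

The primitive 8th roots of unity are ω_8^k for k coprime to 8: k ∈ {1, 3, 5, 7}
Their product equals the constant term of the cyclotomic polynomial Φ_8(x) up to sign.
For n ≥ 3, the product of all primitive nth roots of unity is 1. (For n=1 it is 1; for n=2 it is -1.)

1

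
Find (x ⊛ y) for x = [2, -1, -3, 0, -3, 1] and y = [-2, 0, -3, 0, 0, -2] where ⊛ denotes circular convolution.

(x ⊛ y)[n] = Σ(m=0 to 5) x[m] · y[(n-m) mod 6]

Computing each output sample:
(x ⊛ y)[0] = 7
(x ⊛ y)[1] = 5
(x ⊛ y)[2] = 0
(x ⊛ y)[3] = 9
(x ⊛ y)[4] = 13
(x ⊛ y)[5] = -6

x ⊛ y = [7, 5, 0, 9, 13, -6]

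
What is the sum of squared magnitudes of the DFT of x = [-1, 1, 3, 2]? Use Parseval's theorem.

Parseval: Σ|x[n]|² = (1/N)Σ|X[k]|², so Σ|X[k]|² = N·Σ|x[n]|² = 4·15.0000

Σ|X[k]|² = N·Σ|x[n]|² = 4·15.0000 = 60.0000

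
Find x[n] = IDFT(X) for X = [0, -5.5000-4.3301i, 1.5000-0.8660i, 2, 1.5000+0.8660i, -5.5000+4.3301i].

x[n] = (1/6) Σ(k=0 to 5) X[k] · e^(2πikn/6)

Computing each x[n]:
x[0] = -1
x[1] = 0
x[2] = 2
x[3] = 2
x[4] = 0
x[5] = -3

x = [-1, 0, 2, 2, 0, -3]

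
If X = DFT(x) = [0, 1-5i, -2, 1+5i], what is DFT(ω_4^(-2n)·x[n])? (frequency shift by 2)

Modulation property: DFT(ω_4^(-2n)·x[n]) = X[(k-2) mod 4], so circularly shift X by 2 positions.

X[k-2] = [-2, 1+5i, 0, 1-5i]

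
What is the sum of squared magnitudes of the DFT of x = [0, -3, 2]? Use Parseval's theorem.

Parseval: Σ|x[n]|² = (1/N)Σ|X[k]|², so Σ|X[k]|² = N·Σ|x[n]|² = 3·13.0000

Σ|X[k]|² = N·Σ|x[n]|² = 3·13.0000 = 39.0000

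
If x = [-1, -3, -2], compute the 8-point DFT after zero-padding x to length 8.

Original 3-point DFT: [-6, 1.5000+0.8660i, 1.5000-0.8660i]
Zero-padded 8-point DFT provides frequency interpolation.

DFT_8([x, 0, ...]) = [-6, -3.1213+4.1213i, 1+3i, 1.1213+0.1213i, 0, 1.1213-0.1213i, 1-3i, -3.1213-4.1213i]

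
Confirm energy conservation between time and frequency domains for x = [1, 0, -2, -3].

Time domain:
Σ|x[n]|² = |1|² + |0|² + |-2|² + |-3|² = 14.0000

Frequency domain:
(1/4)Σ|X[k]|² = (1/4)(|-4|² + |3-3i|² + |2|² + |3+3i|²) = (1/4)·56.0000 = 14.0000

Both sides agree, confirming Parseval's theorem.

Σ|x[n]|² = (1/N)Σ|X[k]|² = 14.0000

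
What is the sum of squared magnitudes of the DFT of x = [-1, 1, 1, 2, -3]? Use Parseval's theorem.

Parseval: Σ|x[n]|² = (1/N)Σ|X[k]|², so Σ|X[k]|² = N·Σ|x[n]|² = 5·16.0000

Σ|X[k]|² = N·Σ|x[n]|² = 5·16.0000 = 80.0000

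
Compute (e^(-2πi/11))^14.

Since ω_11^11 = 1, powers reduce modulo 11.
14 mod 11 = 3
So ω_11^14 = ω_11^3 = e^(-2πi·3/11)

ω_11^14 = ω_11^3 = -0.1423-0.9898i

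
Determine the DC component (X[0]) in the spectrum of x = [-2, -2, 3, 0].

X[0] = Σ(n=0 to 3) x[n] · ω_4^0 = Σ x[n]
= (-2) + (-2) + (3) + (0)

X[0] = -1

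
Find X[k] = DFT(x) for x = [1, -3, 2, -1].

X[k] = Σ(n=0 to 3) x[n] · ω_4^(nk)
where ω_4 = e^(-2πi/4)

Computing each X[k]:
X[0] = -1
X[1] = -1+2i
X[2] = 7
X[3] = -1-2i

X = [-1, -1+2i, 7, -1-2i]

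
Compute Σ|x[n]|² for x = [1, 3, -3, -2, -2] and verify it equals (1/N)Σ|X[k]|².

Time domain:
Σ|x[n]|² = |1|² + |3|² + |-3|² + |-2|² + |-2|² = 27.0000

Frequency domain:
(1/5)Σ|X[k]|² = (1/5)(|-3|² + |5.3541-4.1675i|² + |-1.3541-3.8900i|² + |-1.3541+3.8900i|² + |5.3541+4.1675i|²) = (1/5)·135.0000 = 27.0000

Both sides agree, confirming Parseval's theorem.

Σ|x[n]|² = (1/N)Σ|X[k]|² = 27.0000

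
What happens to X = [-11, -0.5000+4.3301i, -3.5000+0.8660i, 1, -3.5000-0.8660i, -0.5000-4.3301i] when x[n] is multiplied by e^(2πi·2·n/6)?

Modulation property: DFT(ω_6^(-2n)·x[n]) = X[(k-2) mod 6], so circularly shift X by 2 positions.

X[k-2] = [-3.5000-0.8660i, -0.5000-4.3301i, -11, -0.5000+4.3301i, -3.5000+0.8660i, 1]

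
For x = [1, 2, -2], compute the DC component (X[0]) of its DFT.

X[0] = Σ(n=0 to 2) x[n] · ω_3^0 = Σ x[n]
= (1) + (2) + (-2)

X[0] = 1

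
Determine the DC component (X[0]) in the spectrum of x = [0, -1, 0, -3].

X[0] = Σ(n=0 to 3) x[n] · ω_4^0 = Σ x[n]
= (0) + (-1) + (0) + (-3)

X[0] = -4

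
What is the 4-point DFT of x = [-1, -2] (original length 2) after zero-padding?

Original 2-point DFT: [-3, 1]
Zero-padded 4-point DFT provides frequency interpolation.

DFT_4([x, 0, ...]) = [-3, -1+2i, 1, -1-2i]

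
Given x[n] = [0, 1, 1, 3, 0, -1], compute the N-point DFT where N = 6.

X[k] = Σ(n=0 to 5) x[n] · ω_6^(nk)
where ω_6 = e^(-2πi/6)

Computing each X[k]:
X[0] = 4
X[1] = -3.5000-2.5981i
X[2] = 2.5000-0.8660i
X[3] = -2
X[4] = 2.5000+0.8660i
X[5] = -3.5000+2.5981i

X = [4, -3.5000-2.5981i, 2.5000-0.8660i, -2, 2.5000+0.8660i, -3.5000+2.5981i]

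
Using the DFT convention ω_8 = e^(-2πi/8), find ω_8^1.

ω_8^1 = e^(-2πi·1/8)
= cos(-2π·1/8) + i·sin(-2π·1/8)
= cos(-2π/8) + i·sin(-2π/8)

ω_8^1 = cos(-2π/8) + i·sin(-2π/8) = 0.7071-0.7071i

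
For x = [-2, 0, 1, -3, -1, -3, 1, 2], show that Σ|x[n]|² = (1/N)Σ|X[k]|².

Time domain:
Σ|x[n]|² = |-2|² + |0|² + |1|² + |-3|² + |-1|² + |-3|² + |1|² + |2|² = 29.0000

Frequency domain:
(1/8)Σ|X[k]|² = (1/8)(|-5|² + |4.6569+1.4142i|² + |-5+2i|² + |-6.6569+1.4142i|² + |3|² + |-6.6569-1.4142i|² + |-5-2i|² + |4.6569-1.4142i|²) = (1/8)·232.0000 = 29.0000

Both sides agree, confirming Parseval's theorem.

Σ|x[n]|² = (1/N)Σ|X[k]|² = 29.0000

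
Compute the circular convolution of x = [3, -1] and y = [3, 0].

(x ⊛ y)[n] = Σ(m=0 to 1) x[m] · y[(n-m) mod 2]

Computing each output sample:
(x ⊛ y)[0] = 9
(x ⊛ y)[1] = -3

x ⊛ y = [9, -3]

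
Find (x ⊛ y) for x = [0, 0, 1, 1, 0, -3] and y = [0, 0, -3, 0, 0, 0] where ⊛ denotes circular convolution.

(x ⊛ y)[n] = Σ(m=0 to 5) x[m] · y[(n-m) mod 6]

Computing each output sample:
(x ⊛ y)[0] = 0
(x ⊛ y)[1] = 9
(x ⊛ y)[2] = 0
(x ⊛ y)[3] = 0
(x ⊛ y)[4] = -3
(x ⊛ y)[5] = -3

x ⊛ y = [0, 9, 0, 0, -3, -3]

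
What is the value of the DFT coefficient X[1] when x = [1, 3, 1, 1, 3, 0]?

X[1] = Σ(n=0 to 5) x[n] · ω_6^(1n) where ω_6 = e^(-2πi/6)
= (1)·ω_6^0 + (3)·ω_6^1 + (1)·ω_6^2 + (1)·ω_6^3 + (3)·ω_6^4 + (0)·ω_6^5

X[1] = -0.5000-0.8660i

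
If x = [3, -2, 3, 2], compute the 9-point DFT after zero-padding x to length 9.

Original 4-point DFT: [6, 4i, 6, -4i]
Zero-padded 9-point DFT provides frequency interpolation.

DFT_9([x, 0, ...]) = [6, 0.9889-3.4009i, -1.1664+2.6756i, 4.5000+4.3301i, 6.1775+0.8804i, 6.1775-0.8804i, 4.5000-4.3301i, -1.1664-2.6756i, 0.9889+3.4009i]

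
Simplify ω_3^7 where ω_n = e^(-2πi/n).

Since ω_3^3 = 1, powers reduce modulo 3.
7 mod 3 = 1
So ω_3^7 = ω_3^1 = e^(-2πi·1/3)

ω_3^7 = ω_3^1 = -0.5000-0.8660i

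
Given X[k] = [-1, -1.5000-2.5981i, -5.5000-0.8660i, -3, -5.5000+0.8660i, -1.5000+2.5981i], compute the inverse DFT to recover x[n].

x[n] = (1/6) Σ(k=0 to 5) X[k] · e^(2πikn/6)

Computing each x[n]:
x[0] = -3
x[1] = 2
x[2] = 1
x[3] = -1
x[4] = 0
x[5] = 0

x = [-3, 2, 1, -1, 0, 0]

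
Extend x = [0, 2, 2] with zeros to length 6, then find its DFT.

Original 3-point DFT: [4, -2, -2]
Zero-padded 6-point DFT provides frequency interpolation.

DFT_6([x, 0, ...]) = [4, -3.4641i, -2, 0, -2, 3.4641i]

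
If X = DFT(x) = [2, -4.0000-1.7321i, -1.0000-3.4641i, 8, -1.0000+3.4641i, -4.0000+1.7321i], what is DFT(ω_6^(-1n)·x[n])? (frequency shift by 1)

Modulation property: DFT(ω_6^(-1n)·x[n]) = X[(k-1) mod 6], so circularly shift X by 1 positions.

X[k-1] = [-4.0000+1.7321i, 2, -4.0000-1.7321i, -1.0000-3.4641i, 8, -1.0000+3.4641i]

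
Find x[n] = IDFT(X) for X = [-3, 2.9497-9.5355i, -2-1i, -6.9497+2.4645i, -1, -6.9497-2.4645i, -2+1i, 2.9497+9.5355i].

x[n] = (1/8) Σ(k=0 to 7) X[k] · e^(2πikn/8)

Computing each x[n]:
x[0] = -2
x[1] = 3
x[2] = 3
x[3] = -1
x[4] = 0
x[5] = -3
x[6] = -3
x[7] = 0

x = [-2, 3, 3, -1, 0, -3, -3, 0]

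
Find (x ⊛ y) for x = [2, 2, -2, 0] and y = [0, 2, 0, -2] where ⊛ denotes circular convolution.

(x ⊛ y)[n] = Σ(m=0 to 3) x[m] · y[(n-m) mod 4]

Computing each output sample:
(x ⊛ y)[0] = -4
(x ⊛ y)[1] = 8
(x ⊛ y)[2] = 4
(x ⊛ y)[3] = -8

x ⊛ y = [-4, 8, 4, -8]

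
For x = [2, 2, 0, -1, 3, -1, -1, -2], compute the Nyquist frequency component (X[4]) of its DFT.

X[4] = Σ(n=0 to 7) x[n] · ω_8^(4n) where ω_8 = e^(-2πi/8)
= (2)·ω_8^0 + (2)·ω_8^4 + (0)·ω_8^8 + (-1)·ω_8^12 + (3)·ω_8^16 + (-1)·ω_8^20 + (-1)·ω_8^24 + (-2)·ω_8^28

X[4] = 6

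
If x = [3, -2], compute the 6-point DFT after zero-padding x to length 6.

Original 2-point DFT: [1, 5]
Zero-padded 6-point DFT provides frequency interpolation.

DFT_6([x, 0, ...]) = [1, 2.0000+1.7321i, 4.0000+1.7321i, 5, 4.0000-1.7321i, 2.0000-1.7321i]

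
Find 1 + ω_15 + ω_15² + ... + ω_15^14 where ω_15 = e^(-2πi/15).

Sum of all nth roots of unity equals 0 for n > 1 (geometric series with r ≠ 1).

0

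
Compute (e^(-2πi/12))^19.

Since ω_12^12 = 1, powers reduce modulo 12.
19 mod 12 = 7
So ω_12^19 = ω_12^7 = e^(-2πi·7/12)

ω_12^19 = ω_12^7 = -0.8660+0.5000i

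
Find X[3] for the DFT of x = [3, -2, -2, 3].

X[3] = Σ(n=0 to 3) x[n] · ω_4^(3n) where ω_4 = e^(-2πi/4)
= (3)·ω_4^0 + (-2)·ω_4^3 + (-2)·ω_4^6 + (3)·ω_4^9

X[3] = 5-5i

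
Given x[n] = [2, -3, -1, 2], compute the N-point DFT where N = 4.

X[k] = Σ(n=0 to 3) x[n] · ω_4^(nk)
where ω_4 = e^(-2πi/4)

Computing each X[k]:
X[0] = 0
X[1] = 3+5i
X[2] = 2
X[3] = 3-5i

X = [0, 3+5i, 2, 3-5i]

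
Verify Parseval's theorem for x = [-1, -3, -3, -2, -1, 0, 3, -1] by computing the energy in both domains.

Time domain:
Σ|x[n]|² = |-1|² + |-3|² + |-3|² + |-2|² + |-1|² + |0|² + |3|² + |-1|² = 34.0000

Frequency domain:
(1/8)Σ|X[k]|² = (1/8)(|-8|² + |-1.4142+8.8284i|² + |-2|² + |1.4142-3.1716i|² + |4|² + |1.4142+3.1716i|² + |-2|² + |-1.4142-8.8284i|²) = (1/8)·272.0000 = 34.0000

Both sides agree, confirming Parseval's theorem.

Σ|x[n]|² = (1/N)Σ|X[k]|² = 34.0000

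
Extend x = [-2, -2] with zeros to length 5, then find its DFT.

Original 2-point DFT: [-4, 0]
Zero-padded 5-point DFT provides frequency interpolation.

DFT_5([x, 0, ...]) = [-4, -2.6180+1.9021i, -0.3820+1.1756i, -0.3820-1.1756i, -2.6180-1.9021i]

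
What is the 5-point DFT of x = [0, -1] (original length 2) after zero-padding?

Original 2-point DFT: [-1, 1]
Zero-padded 5-point DFT provides frequency interpolation.

DFT_5([x, 0, ...]) = [-1, -0.3090+0.9511i, 0.8090+0.5878i, 0.8090-0.5878i, -0.3090-0.9511i]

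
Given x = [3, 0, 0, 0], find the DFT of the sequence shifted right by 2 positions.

Time shift by 2: X_shifted[k] = ω_4^(2k) · X[k]
Shifted x = [0, 0, 3, 0]

DFT(x[n-2]) = [3, -3, 3, -3]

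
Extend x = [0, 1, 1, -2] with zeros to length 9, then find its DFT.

Original 4-point DFT: [0, -1-3i, 2, -1+3i]
Zero-padded 9-point DFT provides frequency interpolation.

DFT_9([x, 0, ...]) = [0, 1.9397+0.1045i, 0.2340-3.0589i, -3, 0.8264+2.0328i, 0.8264-2.0328i, -3, 0.2340+3.0589i, 1.9397-0.1045i]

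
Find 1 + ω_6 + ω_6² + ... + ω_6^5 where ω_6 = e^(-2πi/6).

Sum of all nth roots of unity equals 0 for n > 1 (geometric series with r ≠ 1).

0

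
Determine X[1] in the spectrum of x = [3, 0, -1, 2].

X[1] = Σ(n=0 to 3) x[n] · ω_4^(1n) where ω_4 = e^(-2πi/4)
= (3)·ω_4^0 + (0)·ω_4^1 + (-1)·ω_4^2 + (2)·ω_4^3

X[1] = 4+2i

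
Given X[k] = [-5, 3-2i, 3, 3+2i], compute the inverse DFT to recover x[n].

x[n] = (1/4) Σ(k=0 to 3) X[k] · e^(2πikn/4)

Computing each x[n]:
x[0] = 1
x[1] = -1
x[2] = -2
x[3] = -3

x = [1, -1, -2, -3]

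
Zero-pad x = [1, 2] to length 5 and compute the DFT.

Original 2-point DFT: [3, -1]
Zero-padded 5-point DFT provides frequency interpolation.

DFT_5([x, 0, ...]) = [3, 1.6180-1.9021i, -0.6180-1.1756i, -0.6180+1.1756i, 1.6180+1.9021i]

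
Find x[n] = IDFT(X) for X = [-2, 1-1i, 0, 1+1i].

x[n] = (1/4) Σ(k=0 to 3) X[k] · e^(2πikn/4)

Computing each x[n]:
x[0] = 0
x[1] = 0
x[2] = -1
x[3] = -1

x = [0, 0, -1, -1]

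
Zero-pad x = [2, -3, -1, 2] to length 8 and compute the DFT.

Original 4-point DFT: [0, 3+5i, 2, 3-5i]
Zero-padded 8-point DFT provides frequency interpolation.

DFT_8([x, 0, ...]) = [0, -1.5355+1.7071i, 3+5i, 5.5355-0.2929i, 2, 5.5355+0.2929i, 3-5i, -1.5355-1.7071i]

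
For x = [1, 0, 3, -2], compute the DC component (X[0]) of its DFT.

X[0] = Σ(n=0 to 3) x[n] · ω_4^0 = Σ x[n]
= (1) + (0) + (3) + (-2)

X[0] = 2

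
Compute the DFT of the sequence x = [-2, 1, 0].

X[k] = Σ(n=0 to 2) x[n] · ω_3^(nk)
where ω_3 = e^(-2πi/3)

Computing each X[k]:
X[0] = -1
X[1] = -2.5000-0.8660i
X[2] = -2.5000+0.8660i

X = [-1, -2.5000-0.8660i, -2.5000+0.8660i]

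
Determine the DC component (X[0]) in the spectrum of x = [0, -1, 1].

X[0] = Σ(n=0 to 2) x[n] · ω_3^0 = Σ x[n]
= (0) + (-1) + (1)

X[0] = 0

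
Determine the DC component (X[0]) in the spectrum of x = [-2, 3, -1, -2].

X[0] = Σ(n=0 to 3) x[n] · ω_4^0 = Σ x[n]
= (-2) + (3) + (-1) + (-2)

X[0] = -2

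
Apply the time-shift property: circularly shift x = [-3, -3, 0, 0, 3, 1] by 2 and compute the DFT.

Time shift by 2: X_shifted[k] = ω_6^(2k) · X[k]
Shifted x = [3, 1, -3, -3, 0, 0]

DFT(x[n-2]) = [-2, 8.0000+1.7321i, 1.0000-3.4641i, 2, 1.0000+3.4641i, 8.0000-1.7321i]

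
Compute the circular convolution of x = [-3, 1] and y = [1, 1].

(x ⊛ y)[n] = Σ(m=0 to 1) x[m] · y[(n-m) mod 2]

Computing each output sample:
(x ⊛ y)[0] = -2
(x ⊛ y)[1] = -2

x ⊛ y = [-2, -2]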